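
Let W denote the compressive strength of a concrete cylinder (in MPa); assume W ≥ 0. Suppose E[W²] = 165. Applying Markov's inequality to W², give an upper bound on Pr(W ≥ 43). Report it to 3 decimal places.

0.089

Since W ≥ 0, the event {W ≥ 43} is the same as {W² ≥ 1849}.
Markov's inequality applied to W² gives Pr(W² ≥ 1849) ≤ E[W²]/1849 = 165/1849 = 0.0892.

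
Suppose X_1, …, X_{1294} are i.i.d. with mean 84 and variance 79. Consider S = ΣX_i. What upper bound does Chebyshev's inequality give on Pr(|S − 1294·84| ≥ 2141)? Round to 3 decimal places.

0.022

Var(S) = n·Var(X_i) = 1294·79 = 102226.
Chebyshev: Pr(|S − 1294·84| ≥ 2141) ≤ Var(S)/2141² = 102226/4583881 = 0.0223.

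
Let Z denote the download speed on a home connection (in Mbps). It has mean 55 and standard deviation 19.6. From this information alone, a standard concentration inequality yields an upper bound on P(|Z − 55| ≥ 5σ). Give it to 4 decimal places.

Mean and variance are known, so Chebyshev's inequality applies.
Chebyshev: P(|Z − μ| ≥ t) ≤ Var(Z)/t².
Var(Z) = σ² = 19.6² = 384.16.
t = 5·19.6 = 98.
Bound = 384.16 / 9604 = 0.0400.

0.0400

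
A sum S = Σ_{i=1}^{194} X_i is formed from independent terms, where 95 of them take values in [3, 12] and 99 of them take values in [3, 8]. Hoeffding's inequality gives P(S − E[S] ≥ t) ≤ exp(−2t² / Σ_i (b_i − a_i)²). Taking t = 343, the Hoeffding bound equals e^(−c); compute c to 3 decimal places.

23.136

Σ(b_i − a_i)² = 95·9² + 99·5² = 10170.
c = 2t² / 10170 = 2·343² / 10170 = 23.1365.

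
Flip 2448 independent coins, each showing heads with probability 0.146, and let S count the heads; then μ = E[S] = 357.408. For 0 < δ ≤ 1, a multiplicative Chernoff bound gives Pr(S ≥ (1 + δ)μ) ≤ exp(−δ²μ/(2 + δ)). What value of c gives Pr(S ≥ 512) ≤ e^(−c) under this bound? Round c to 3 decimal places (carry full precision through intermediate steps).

Write 512 = (1 + δ)μ, so δ = 512/357.408 − 1 = 0.4325365…
Then the exponent is δ²μ/(2 + δ) = (512 − μ)² / (μ·(2 + δ)) = 27.488459.

27.488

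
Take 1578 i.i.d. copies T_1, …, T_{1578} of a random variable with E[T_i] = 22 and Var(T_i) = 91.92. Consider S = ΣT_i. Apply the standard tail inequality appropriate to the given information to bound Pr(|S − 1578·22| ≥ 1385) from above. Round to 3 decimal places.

0.076

With mean and variance of each term known, Chebyshev's inequality bounds the deviation of the sum (or sample mean).
Var(S) = n·Var(T_i) = 1578·91.92 = 145049.76.
Chebyshev: Pr(|S − 1578·22| ≥ 1385) ≤ Var(S)/1385² = 145049.76/1918225 = 0.0756.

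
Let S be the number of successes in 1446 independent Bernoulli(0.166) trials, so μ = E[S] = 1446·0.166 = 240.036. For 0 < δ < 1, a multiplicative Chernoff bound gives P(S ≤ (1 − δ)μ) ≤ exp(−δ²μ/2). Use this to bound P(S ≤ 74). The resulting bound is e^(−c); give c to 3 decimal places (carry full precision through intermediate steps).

57.425

Write 74 = (1 − δ)μ, so δ = 1 − 74/240.036 = 0.6917129…
Then the exponent is δ²μ/2 = (μ − 74)²/(2μ) = 57.424622.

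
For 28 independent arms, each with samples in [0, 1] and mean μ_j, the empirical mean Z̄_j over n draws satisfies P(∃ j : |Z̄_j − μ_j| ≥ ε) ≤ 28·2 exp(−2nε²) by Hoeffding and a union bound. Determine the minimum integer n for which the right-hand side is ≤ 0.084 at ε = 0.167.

117

Need 2·28·exp(−2nε²) ≤ 0.084, i.e. exp(−2nε²) ≤ 0.084/56.
So 2nε² ≥ ln(56/0.084) = 6.502290.
Hence n ≥ 6.502290/(2·0.167²) = 116.574.
The smallest integer n is 117.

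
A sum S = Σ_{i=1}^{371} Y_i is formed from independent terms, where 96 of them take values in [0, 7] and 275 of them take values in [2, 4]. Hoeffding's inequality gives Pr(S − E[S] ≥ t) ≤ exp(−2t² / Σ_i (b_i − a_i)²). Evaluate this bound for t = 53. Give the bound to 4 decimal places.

Σ(b_i − a_i)² = 96·7² + 275·2² = 5804.
Exponent = 2·53² / 5804 = 0.96795.
Bound = exp(−0.96795) = 0.37986.

0.3799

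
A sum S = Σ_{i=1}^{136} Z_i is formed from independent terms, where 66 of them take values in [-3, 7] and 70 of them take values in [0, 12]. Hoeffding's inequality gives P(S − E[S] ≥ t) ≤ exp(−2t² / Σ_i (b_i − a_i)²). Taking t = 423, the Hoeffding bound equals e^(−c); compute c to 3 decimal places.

Σ(b_i − a_i)² = 66·10² + 70·12² = 16680.
c = 2t² / 16680 = 2·423² / 16680 = 21.4543.

21.454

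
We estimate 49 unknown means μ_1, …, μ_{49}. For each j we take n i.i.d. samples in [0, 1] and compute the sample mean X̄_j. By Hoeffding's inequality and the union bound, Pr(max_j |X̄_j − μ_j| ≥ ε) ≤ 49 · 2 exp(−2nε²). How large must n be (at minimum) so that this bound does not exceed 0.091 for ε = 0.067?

778

Need 2·49·exp(−2nε²) ≤ 0.091, i.e. exp(−2nε²) ≤ 0.091/98.
So 2nε² ≥ ln(98/0.091) = 6.981863.
Hence n ≥ 6.981863/(2·0.067²) = 777.664.
The smallest integer n is 778.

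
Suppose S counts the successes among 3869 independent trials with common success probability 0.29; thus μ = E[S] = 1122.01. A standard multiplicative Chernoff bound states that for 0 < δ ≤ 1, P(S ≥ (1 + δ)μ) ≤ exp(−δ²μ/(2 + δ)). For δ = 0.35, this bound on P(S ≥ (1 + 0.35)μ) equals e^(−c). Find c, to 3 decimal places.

c = δ²μ/(2 + δ) = 0.35²·1122.01/(2 + 0.35) = 58.4878.

58.488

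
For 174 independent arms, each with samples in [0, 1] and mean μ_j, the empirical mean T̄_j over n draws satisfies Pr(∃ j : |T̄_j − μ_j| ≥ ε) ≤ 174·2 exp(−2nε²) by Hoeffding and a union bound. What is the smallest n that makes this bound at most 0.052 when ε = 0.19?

123

Need 2·174·exp(−2nε²) ≤ 0.052, i.e. exp(−2nε²) ≤ 0.052/348.
So 2nε² ≥ ln(348/0.052) = 8.808714.
Hence n ≥ 8.808714/(2·0.19²) = 122.004.
The smallest integer n is 123.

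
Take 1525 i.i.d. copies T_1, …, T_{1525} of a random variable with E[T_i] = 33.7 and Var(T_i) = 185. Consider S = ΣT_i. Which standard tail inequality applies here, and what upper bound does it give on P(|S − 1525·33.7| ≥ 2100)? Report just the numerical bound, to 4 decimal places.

0.0640

With mean and variance of each term known, Chebyshev's inequality bounds the deviation of the sum (or sample mean).
Var(S) = n·Var(T_i) = 1525·185 = 282125.
Chebyshev: P(|S − 1525·33.7| ≥ 2100) ≤ Var(S)/2100² = 282125/4410000 = 0.0640.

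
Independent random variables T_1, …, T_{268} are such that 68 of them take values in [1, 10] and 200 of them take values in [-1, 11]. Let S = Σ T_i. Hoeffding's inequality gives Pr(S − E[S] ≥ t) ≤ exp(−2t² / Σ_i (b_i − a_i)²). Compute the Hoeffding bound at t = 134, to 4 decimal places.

0.3511

Σ(b_i − a_i)² = 68·9² + 200·12² = 34308.
Exponent = 2·134² / 34308 = 1.04675.
Bound = exp(−1.04675) = 0.35108.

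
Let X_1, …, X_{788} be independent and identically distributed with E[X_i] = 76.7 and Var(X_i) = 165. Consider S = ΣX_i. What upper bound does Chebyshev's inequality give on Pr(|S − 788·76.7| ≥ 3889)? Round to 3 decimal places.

0.009

Var(S) = n·Var(X_i) = 788·165 = 130020.
Chebyshev: Pr(|S − 788·76.7| ≥ 3889) ≤ Var(S)/3889² = 130020/15124321 = 0.0086.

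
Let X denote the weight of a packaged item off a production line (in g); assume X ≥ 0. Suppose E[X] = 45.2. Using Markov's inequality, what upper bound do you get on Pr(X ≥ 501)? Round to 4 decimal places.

0.0902

Markov's inequality: for a non-negative random variable, Pr(X ≥ a) ≤ E[X]/a.
Here E[X] = 45.2 and a = 501, so the bound is 45.2/501 = 0.0902.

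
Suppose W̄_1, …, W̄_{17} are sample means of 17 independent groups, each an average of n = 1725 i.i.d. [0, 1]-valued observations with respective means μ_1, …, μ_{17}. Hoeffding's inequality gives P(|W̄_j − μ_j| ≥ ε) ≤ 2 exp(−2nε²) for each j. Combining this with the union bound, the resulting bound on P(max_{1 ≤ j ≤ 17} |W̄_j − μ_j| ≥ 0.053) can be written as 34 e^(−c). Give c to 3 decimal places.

9.691

Union bound over the 17 events: P(max_{1 ≤ j ≤ 17} |W̄_j − μ_j| ≥ 0.053) ≤ 17·2·exp(−2nε²) = 34 exp(−2·1725·0.053²).
So c = 2·1725·0.053² = 9.6911.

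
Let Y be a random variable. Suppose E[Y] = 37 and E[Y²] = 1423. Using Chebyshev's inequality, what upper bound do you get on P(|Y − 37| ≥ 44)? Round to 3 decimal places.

Var(Y) = E[Y²] − (E[Y])² = 1423 − 1369 = 54.
Chebyshev's inequality: P(|Y − μ| ≥ t) ≤ Var(Y)/t² = 54/1936 = 0.0279.

0.028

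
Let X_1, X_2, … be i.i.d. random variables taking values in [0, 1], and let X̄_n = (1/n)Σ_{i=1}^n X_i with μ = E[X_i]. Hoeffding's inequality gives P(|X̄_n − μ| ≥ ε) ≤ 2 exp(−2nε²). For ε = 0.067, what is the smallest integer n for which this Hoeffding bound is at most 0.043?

Require 2·exp(−2nε²) ≤ 0.043, i.e. 2nε² ≥ ln(2/0.043) = 3.839702.
So n ≥ 3.839702 / (2·0.067²) = 427.679.
The smallest integer n is 428.

428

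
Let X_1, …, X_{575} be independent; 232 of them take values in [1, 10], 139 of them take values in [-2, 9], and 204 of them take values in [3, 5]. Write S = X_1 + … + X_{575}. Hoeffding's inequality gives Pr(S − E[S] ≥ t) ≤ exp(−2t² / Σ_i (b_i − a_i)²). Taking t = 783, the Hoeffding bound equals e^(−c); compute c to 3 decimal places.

Σ(b_i − a_i)² = 232·9² + 139·11² + 204·2² = 36427.
c = 2t² / 36427 = 2·783² / 36427 = 33.6612.

33.661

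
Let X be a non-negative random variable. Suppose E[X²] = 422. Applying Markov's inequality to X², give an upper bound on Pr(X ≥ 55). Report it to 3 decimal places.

0.140

Since X ≥ 0, the event {X ≥ 55} is the same as {X² ≥ 3025}.
Markov's inequality applied to X² gives Pr(X² ≥ 3025) ≤ E[X²]/3025 = 422/3025 = 0.1395.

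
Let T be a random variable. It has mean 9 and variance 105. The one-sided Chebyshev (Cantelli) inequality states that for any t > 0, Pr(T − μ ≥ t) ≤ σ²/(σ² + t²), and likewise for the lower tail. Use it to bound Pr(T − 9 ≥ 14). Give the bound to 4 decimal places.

Here σ² = 105 and t = 14, so σ² + t² = 301.
Cantelli's bound: 105/301 = 0.3488.

0.3488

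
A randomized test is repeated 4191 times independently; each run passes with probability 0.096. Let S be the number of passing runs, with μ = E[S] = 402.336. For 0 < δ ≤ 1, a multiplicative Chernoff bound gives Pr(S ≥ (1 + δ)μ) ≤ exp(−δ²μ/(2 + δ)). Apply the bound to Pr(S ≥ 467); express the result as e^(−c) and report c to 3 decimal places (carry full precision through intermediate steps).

Write 467 = (1 + δ)μ, so δ = 467/402.336 − 1 = 0.1607214…
Then the exponent is δ²μ/(2 + δ) = (467 − μ)² / (μ·(2 + δ)) = 4.809916.

4.810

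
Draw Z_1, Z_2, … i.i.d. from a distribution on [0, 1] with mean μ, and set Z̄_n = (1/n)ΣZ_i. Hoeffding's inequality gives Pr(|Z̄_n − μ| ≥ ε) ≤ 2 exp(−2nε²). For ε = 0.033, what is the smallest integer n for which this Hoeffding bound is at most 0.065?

1574

Require 2·exp(−2nε²) ≤ 0.065, i.e. 2nε² ≥ ln(2/0.065) = 3.426515.
So n ≥ 3.426515 / (2·0.033²) = 1573.239.
The smallest integer n is 1574.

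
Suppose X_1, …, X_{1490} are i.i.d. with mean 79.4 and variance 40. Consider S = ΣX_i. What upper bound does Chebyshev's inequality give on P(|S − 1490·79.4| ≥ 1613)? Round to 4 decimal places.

Var(S) = n·Var(X_i) = 1490·40 = 59600.
Chebyshev: P(|S − 1490·79.4| ≥ 1613) ≤ Var(S)/1613² = 59600/2601769 = 0.0229.

0.0229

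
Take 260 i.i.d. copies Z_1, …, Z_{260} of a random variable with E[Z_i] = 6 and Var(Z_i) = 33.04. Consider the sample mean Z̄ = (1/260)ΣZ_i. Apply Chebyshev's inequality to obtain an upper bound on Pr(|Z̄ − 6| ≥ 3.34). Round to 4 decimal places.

Var(Z̄) = Var(Z_i)/n = 33.04/260 = 0.12708.
Chebyshev: Pr(|Z̄ − 6| ≥ 3.34) ≤ Var(Z̄)/(3.34)² = 33.04/(260·3.34²) = 0.0114.

0.0114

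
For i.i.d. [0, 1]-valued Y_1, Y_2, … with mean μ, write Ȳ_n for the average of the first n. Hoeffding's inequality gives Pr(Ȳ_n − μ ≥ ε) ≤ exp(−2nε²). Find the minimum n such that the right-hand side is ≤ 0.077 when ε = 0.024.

2226

Require exp(−2nε²) ≤ 0.077, i.e. 2nε² ≥ ln(1/0.077) = 2.563950.
So n ≥ 2.563950 / (2·0.024²) = 2225.651.
The smallest integer n is 2226.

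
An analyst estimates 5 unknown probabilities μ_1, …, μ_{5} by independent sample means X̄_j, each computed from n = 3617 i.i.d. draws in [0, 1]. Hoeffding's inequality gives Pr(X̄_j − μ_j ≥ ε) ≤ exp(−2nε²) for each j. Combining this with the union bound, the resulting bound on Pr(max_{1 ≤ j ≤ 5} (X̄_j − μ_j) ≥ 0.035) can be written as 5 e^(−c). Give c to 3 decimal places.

Union bound over the 5 events: Pr(max_{1 ≤ j ≤ 5} (X̄_j − μ_j) ≥ 0.035) ≤ 5·exp(−2nε²) = 5 exp(−2·3617·0.035²).
So c = 2·3617·0.035² = 8.8616.

8.862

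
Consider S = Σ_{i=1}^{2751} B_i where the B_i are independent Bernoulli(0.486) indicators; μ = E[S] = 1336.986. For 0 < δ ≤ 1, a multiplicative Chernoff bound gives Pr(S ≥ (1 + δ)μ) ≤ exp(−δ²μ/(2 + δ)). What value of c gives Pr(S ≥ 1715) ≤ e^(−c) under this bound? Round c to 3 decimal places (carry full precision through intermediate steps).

46.820

Write 1715 = (1 + δ)μ, so δ = 1715/1336.986 − 1 = 0.2827359…
Then the exponent is δ²μ/(2 + δ) = (1715 − μ)² / (μ·(2 + δ)) = 46.820196.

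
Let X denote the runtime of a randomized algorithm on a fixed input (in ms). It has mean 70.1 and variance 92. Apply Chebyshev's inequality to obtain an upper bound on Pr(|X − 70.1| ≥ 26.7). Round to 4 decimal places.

0.1291

Chebyshev: Pr(|X − μ| ≥ t) ≤ Var(X)/t².
Bound = 92 / 712.89 = 0.1291.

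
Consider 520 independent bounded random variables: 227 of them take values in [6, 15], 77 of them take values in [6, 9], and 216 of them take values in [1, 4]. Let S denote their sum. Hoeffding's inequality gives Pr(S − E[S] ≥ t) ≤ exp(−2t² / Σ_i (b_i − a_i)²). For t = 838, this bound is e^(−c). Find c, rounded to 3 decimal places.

66.804

Σ(b_i − a_i)² = 227·9² + 77·3² + 216·3² = 21024.
c = 2t² / 21024 = 2·838² / 21024 = 66.8040.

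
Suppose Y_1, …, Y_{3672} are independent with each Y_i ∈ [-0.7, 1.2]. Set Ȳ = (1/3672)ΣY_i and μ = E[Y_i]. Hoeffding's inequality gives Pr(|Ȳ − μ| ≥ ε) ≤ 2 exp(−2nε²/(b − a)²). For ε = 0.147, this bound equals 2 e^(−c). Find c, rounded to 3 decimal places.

c = 2nε²/(b − a)² = 2·3672·0.147² / 1.9² = 43.9602.

43.960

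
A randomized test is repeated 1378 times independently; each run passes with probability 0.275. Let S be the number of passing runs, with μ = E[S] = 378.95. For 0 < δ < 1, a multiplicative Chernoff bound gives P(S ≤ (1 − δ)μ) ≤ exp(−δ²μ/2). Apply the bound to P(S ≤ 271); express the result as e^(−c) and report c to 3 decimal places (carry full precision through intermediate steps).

15.376

Write 271 = (1 − δ)μ, so δ = 1 − 271/378.95 = 0.2848661…
Then the exponent is δ²μ/2 = (μ − 271)²/(2μ) = 15.375647.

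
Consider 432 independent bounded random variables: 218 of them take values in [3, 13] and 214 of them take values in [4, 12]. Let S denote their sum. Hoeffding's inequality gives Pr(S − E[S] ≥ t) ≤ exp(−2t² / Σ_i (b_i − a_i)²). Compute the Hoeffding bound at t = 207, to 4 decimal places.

0.0894

Σ(b_i − a_i)² = 218·10² + 214·8² = 35496.
Exponent = 2·207² / 35496 = 2.41430.
Bound = exp(−2.41430) = 0.08943.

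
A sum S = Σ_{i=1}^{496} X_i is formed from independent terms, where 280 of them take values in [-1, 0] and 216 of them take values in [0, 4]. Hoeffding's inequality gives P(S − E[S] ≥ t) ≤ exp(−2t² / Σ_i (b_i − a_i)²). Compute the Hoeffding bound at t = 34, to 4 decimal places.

0.5386

Σ(b_i − a_i)² = 280·1² + 216·4² = 3736.
Exponent = 2·34² / 3736 = 0.61884.
Bound = exp(−0.61884) = 0.53857.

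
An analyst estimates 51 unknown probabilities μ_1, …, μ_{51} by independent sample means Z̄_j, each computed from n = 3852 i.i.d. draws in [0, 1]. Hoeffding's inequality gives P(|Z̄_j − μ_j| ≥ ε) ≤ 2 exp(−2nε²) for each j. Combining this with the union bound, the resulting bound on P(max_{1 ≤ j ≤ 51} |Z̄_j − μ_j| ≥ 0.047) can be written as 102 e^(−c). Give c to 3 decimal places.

17.018

Union bound over the 51 events: P(max_{1 ≤ j ≤ 51} |Z̄_j − μ_j| ≥ 0.047) ≤ 51·2·exp(−2nε²) = 102 exp(−2·3852·0.047²).
So c = 2·3852·0.047² = 17.0181.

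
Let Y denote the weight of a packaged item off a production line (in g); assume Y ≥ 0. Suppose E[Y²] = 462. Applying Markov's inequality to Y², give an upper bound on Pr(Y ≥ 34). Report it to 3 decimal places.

0.400

Since Y ≥ 0, the event {Y ≥ 34} is the same as {Y² ≥ 1156}.
Markov's inequality applied to Y² gives Pr(Y² ≥ 1156) ≤ E[Y²]/1156 = 462/1156 = 0.3997.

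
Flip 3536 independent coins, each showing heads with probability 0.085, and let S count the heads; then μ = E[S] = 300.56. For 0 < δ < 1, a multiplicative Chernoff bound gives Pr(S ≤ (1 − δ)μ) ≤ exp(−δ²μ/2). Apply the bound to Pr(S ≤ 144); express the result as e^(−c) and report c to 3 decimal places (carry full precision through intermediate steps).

Write 144 = (1 − δ)μ, so δ = 1 − 144/300.56 = 0.5208943…
Then the exponent is δ²μ/2 = (μ − 144)²/(2μ) = 40.775608.

40.776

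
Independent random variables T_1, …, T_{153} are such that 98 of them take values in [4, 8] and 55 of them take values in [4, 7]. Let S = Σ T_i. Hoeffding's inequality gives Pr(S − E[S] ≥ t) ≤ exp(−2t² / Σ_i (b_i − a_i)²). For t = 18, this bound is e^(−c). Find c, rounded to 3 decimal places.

0.314

Σ(b_i − a_i)² = 98·4² + 55·3² = 2063.
c = 2t² / 2063 = 2·18² / 2063 = 0.3141.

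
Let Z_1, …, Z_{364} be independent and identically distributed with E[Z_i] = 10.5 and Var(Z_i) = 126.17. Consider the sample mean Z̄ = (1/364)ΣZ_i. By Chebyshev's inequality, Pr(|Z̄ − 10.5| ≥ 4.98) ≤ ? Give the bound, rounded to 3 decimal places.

Var(Z̄) = Var(Z_i)/n = 126.17/364 = 0.34662.
Chebyshev: Pr(|Z̄ − 10.5| ≥ 4.98) ≤ Var(Z̄)/(4.98)² = 126.17/(364·4.98²) = 0.0140.

0.014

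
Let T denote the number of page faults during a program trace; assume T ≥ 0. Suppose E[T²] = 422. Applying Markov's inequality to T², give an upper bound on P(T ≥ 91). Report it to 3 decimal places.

0.051

Since T ≥ 0, the event {T ≥ 91} is the same as {T² ≥ 8281}.
Markov's inequality applied to T² gives P(T² ≥ 8281) ≤ E[T²]/8281 = 422/8281 = 0.0510.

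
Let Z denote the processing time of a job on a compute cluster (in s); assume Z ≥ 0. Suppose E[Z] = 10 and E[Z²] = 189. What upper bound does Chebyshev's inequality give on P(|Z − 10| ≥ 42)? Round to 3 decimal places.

0.050

Var(Z) = E[Z²] − (E[Z])² = 189 − 100 = 89.
Chebyshev's inequality: P(|Z − μ| ≥ t) ≤ Var(Z)/t² = 89/1764 = 0.0505.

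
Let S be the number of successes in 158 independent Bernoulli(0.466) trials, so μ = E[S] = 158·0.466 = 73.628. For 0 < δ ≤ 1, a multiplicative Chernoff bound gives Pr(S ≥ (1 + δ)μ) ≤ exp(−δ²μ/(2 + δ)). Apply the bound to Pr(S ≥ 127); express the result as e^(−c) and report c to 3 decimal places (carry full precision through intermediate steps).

14.198

Write 127 = (1 + δ)μ, so δ = 127/73.628 − 1 = 0.7248873…
Then the exponent is δ²μ/(2 + δ) = (127 − μ)² / (μ·(2 + δ)) = 14.198269.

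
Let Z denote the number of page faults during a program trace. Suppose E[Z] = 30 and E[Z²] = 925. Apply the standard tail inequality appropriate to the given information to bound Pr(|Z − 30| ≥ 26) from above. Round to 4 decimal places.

0.0370

The first two moments determine the variance, so Chebyshev's inequality is the sharpest standard bound available.
Var(Z) = E[Z²] − (E[Z])² = 925 − 900 = 25.
Chebyshev's inequality: Pr(|Z − μ| ≥ t) ≤ Var(Z)/t² = 25/676 = 0.0370.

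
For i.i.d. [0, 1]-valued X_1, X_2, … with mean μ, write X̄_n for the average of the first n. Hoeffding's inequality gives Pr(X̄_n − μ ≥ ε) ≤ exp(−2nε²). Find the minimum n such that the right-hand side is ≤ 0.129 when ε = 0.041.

Require exp(−2nε²) ≤ 0.129, i.e. 2nε² ≥ ln(1/0.129) = 2.047943.
So n ≥ 2.047943 / (2·0.041²) = 609.144.
The smallest integer n is 610.

610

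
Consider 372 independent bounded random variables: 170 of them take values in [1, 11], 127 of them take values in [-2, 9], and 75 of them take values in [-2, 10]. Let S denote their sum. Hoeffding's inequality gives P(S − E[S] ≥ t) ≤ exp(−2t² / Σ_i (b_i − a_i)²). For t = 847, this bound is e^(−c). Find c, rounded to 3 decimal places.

Σ(b_i − a_i)² = 170·10² + 127·11² + 75·12² = 43167.
c = 2t² / 43167 = 2·847² / 43167 = 33.2388.

33.239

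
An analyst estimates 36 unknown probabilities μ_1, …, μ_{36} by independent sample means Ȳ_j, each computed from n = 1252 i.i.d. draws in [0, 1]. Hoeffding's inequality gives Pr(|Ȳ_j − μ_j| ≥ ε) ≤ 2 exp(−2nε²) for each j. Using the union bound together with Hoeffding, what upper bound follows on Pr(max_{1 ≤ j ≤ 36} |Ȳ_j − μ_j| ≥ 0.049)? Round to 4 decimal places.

0.1763

Per-experiment Hoeffding bound: 2·exp(−2·1252·0.049²) = 2·exp(−6.01210) = 0.0048979.
Union bound over 36 events: 36·0.0048979 = 0.17632.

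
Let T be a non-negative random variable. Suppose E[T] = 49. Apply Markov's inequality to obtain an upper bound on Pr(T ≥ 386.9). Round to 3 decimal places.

0.127

Markov's inequality: for a non-negative random variable, Pr(T ≥ a) ≤ E[T]/a.
Here E[T] = 49 and a = 386.9, so the bound is 49/386.9 = 0.1266.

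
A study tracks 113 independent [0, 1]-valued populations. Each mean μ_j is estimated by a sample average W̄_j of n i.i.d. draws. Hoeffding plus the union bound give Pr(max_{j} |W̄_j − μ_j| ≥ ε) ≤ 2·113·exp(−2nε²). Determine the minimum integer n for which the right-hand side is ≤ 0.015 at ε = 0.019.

Need 2·113·exp(−2nε²) ≤ 0.015, i.e. exp(−2nε²) ≤ 0.015/226.
So 2nε² ≥ ln(226/0.015) = 9.620240.
Hence n ≥ 9.620240/(2·0.019²) = 13324.432.
The smallest integer n is 13325.

13325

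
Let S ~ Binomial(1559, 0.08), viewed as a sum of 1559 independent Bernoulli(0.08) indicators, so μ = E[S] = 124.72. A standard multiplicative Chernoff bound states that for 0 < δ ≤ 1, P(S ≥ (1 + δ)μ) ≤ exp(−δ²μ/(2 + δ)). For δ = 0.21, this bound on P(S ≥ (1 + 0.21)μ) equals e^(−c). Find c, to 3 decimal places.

c = δ²μ/(2 + δ) = 0.21²·124.72/(2 + 0.21) = 2.4888.

2.489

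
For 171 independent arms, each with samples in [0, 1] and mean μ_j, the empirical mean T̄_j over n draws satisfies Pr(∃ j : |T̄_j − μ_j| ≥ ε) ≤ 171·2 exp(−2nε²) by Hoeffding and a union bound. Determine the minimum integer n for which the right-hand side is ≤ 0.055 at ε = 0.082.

650

Need 2·171·exp(−2nε²) ≤ 0.055, i.e. exp(−2nε²) ≤ 0.055/342.
So 2nε² ≥ ln(342/0.055) = 8.735233.
Hence n ≥ 8.735233/(2·0.082²) = 649.556.
The smallest integer n is 650.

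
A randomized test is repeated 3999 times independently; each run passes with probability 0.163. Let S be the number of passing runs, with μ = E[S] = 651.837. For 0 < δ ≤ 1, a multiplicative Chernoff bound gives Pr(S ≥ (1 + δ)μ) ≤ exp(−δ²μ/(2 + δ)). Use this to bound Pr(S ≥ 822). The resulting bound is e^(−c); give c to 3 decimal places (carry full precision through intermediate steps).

Write 822 = (1 + δ)μ, so δ = 822/651.837 − 1 = 0.2610515…
Then the exponent is δ²μ/(2 + δ) = (822 − μ)² / (μ·(2 + δ)) = 19.646302.

19.646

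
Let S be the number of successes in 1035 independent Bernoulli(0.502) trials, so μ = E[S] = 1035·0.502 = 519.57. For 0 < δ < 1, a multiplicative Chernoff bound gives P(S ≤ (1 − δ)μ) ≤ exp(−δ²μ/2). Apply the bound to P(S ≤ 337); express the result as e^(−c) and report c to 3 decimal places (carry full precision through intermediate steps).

Write 337 = (1 − δ)μ, so δ = 1 − 337/519.57 = 0.3513867…
Then the exponent is δ²μ/2 = (μ − 337)²/(2μ) = 32.076337.

32.076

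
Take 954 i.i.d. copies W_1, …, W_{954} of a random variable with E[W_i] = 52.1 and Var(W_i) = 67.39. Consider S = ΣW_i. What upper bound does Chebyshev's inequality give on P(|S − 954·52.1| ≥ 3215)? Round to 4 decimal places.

Var(S) = n·Var(W_i) = 954·67.39 = 64290.06.
Chebyshev: P(|S − 954·52.1| ≥ 3215) ≤ Var(S)/3215² = 64290.06/10336225 = 0.0062.

0.0062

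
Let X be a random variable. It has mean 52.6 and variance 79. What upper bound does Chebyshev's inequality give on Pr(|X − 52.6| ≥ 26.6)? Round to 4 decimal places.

0.1117

Chebyshev: Pr(|X − μ| ≥ t) ≤ Var(X)/t².
Bound = 79 / 707.56 = 0.1117.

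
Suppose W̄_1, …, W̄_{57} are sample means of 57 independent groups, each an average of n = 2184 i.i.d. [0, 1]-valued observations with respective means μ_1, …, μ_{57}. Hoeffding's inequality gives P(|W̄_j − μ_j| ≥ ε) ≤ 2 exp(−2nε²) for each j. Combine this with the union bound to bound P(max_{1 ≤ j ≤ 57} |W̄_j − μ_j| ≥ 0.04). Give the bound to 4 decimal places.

0.1051

Per-experiment Hoeffding bound: 2·exp(−2·2184·0.04²) = 2·exp(−6.98880) = 0.0018443.
Union bound over 57 events: 57·0.0018443 = 0.10513.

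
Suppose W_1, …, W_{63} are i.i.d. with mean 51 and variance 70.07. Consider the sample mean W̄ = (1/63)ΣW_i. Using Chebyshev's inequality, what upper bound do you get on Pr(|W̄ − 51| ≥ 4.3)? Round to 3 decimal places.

0.060

Var(W̄) = Var(W_i)/n = 70.07/63 = 1.1122.
Chebyshev: Pr(|W̄ − 51| ≥ 4.3) ≤ Var(W̄)/(4.3)² = 70.07/(63·4.3²) = 0.0602.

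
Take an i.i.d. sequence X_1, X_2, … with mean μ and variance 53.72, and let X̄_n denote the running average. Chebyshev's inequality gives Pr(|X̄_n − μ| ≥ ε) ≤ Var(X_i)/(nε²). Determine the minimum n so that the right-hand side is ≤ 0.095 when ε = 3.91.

Require 53.72/(n·3.91²) ≤ 0.095, i.e. n ≥ 53.72/(0.095·3.91²) = 36.988.
The smallest integer n is 37.

37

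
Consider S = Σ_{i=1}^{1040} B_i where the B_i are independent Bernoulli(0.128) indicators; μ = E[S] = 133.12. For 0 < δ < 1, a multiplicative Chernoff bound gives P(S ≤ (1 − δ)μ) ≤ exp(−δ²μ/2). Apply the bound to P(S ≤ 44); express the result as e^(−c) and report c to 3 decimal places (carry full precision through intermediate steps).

29.832

Write 44 = (1 − δ)μ, so δ = 1 − 44/133.12 = 0.6694712…
Then the exponent is δ²μ/2 = (μ − 44)²/(2μ) = 29.831635.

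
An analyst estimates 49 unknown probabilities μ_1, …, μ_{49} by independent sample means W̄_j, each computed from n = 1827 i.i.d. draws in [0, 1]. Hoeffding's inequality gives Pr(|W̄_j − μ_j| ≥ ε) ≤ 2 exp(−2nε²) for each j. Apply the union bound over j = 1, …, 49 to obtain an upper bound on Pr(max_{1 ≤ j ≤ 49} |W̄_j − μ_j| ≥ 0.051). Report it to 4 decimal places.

Per-experiment Hoeffding bound: 2·exp(−2·1827·0.051²) = 2·exp(−9.50405) = 0.0001491.
Union bound over 49 events: 49·0.0001491 = 0.00731.

0.0073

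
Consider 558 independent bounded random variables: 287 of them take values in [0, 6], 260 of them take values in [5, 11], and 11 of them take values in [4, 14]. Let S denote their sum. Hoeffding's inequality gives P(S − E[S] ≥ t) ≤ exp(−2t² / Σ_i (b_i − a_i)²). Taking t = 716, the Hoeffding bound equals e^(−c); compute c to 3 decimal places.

Σ(b_i − a_i)² = 287·6² + 260·6² + 11·10² = 20792.
c = 2t² / 20792 = 2·716² / 20792 = 49.3128.

49.313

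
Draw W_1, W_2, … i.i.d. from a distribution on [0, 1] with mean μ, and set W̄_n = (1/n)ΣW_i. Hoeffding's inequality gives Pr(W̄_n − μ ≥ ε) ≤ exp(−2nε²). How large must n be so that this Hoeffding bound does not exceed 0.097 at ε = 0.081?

Require exp(−2nε²) ≤ 0.097, i.e. 2nε² ≥ ln(1/0.097) = 2.333044.
So n ≥ 2.333044 / (2·0.081²) = 177.796.
The smallest integer n is 178.

178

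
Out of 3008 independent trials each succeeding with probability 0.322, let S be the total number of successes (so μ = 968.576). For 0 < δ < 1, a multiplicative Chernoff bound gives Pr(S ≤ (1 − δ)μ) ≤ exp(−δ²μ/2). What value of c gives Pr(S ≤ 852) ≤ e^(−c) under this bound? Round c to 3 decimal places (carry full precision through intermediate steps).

7.015

Write 852 = (1 − δ)μ, so δ = 1 − 852/968.576 = 0.1203581…
Then the exponent is δ²μ/2 = (μ − 852)²/(2μ) = 7.015435.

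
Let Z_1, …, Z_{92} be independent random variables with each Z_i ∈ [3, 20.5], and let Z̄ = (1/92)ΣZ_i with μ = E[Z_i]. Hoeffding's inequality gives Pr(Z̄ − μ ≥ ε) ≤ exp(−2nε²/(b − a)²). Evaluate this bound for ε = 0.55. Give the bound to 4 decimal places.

0.8338

Exponent: 2nε²/(b − a)² = 2·92·0.55² / 17.5² = 0.18175.
Bound = exp(−0.18175) = 0.83381.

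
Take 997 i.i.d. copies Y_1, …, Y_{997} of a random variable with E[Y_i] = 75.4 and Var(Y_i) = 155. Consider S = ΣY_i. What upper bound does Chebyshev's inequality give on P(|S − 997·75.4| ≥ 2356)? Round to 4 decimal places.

Var(S) = n·Var(Y_i) = 997·155 = 154535.
Chebyshev: P(|S − 997·75.4| ≥ 2356) ≤ Var(S)/2356² = 154535/5550736 = 0.0278.

0.0278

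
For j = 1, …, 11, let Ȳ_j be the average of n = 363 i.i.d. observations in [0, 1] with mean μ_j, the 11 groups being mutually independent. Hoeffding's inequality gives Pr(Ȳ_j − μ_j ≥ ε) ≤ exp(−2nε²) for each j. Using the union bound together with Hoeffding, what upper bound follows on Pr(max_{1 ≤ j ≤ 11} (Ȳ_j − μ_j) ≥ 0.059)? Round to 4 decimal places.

Per-experiment Hoeffding bound: exp(−2·363·0.059²) = exp(−2.52721) = 0.079882.
Union bound over 11 events: 11·0.079882 = 0.87870.

0.8787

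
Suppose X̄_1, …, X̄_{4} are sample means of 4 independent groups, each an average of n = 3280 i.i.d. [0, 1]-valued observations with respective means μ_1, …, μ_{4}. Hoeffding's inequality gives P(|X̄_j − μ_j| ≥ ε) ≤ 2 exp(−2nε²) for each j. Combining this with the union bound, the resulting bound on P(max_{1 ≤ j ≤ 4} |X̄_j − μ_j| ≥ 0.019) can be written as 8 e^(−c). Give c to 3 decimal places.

2.368

Union bound over the 4 events: P(max_{1 ≤ j ≤ 4} |X̄_j − μ_j| ≥ 0.019) ≤ 4·2·exp(−2nε²) = 8 exp(−2·3280·0.019²).
So c = 2·3280·0.019² = 2.3682.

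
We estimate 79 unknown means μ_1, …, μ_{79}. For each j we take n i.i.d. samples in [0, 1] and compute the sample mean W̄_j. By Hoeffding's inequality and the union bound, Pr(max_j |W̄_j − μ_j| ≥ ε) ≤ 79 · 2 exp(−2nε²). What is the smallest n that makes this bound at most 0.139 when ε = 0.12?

Need 2·79·exp(−2nε²) ≤ 0.139, i.e. exp(−2nε²) ≤ 0.139/158.
So 2nε² ≥ ln(158/0.139) = 7.035876.
Hence n ≥ 7.035876/(2·0.12²) = 244.301.
The smallest integer n is 245.

245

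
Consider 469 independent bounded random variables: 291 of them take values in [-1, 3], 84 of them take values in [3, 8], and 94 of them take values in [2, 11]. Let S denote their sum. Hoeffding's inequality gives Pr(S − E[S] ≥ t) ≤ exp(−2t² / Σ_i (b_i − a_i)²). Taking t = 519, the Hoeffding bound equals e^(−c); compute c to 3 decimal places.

37.489

Σ(b_i − a_i)² = 291·4² + 84·5² + 94·9² = 14370.
c = 2t² / 14370 = 2·519² / 14370 = 37.4894.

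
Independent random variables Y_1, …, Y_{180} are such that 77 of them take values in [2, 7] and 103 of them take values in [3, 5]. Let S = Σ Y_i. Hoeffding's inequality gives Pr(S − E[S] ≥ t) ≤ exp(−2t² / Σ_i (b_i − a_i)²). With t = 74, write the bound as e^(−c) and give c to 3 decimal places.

Σ(b_i − a_i)² = 77·5² + 103·2² = 2337.
c = 2t² / 2337 = 2·74² / 2337 = 4.6864.

4.686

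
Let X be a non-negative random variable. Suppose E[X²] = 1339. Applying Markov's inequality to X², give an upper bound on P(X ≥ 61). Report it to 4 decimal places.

Since X ≥ 0, the event {X ≥ 61} is the same as {X² ≥ 3721}.
Markov's inequality applied to X² gives P(X² ≥ 3721) ≤ E[X²]/3721 = 1339/3721 = 0.3598.

0.3598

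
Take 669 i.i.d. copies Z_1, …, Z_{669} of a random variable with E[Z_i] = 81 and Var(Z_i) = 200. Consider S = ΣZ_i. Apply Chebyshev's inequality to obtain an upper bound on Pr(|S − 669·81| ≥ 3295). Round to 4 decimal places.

0.0123

Var(S) = n·Var(Z_i) = 669·200 = 133800.
Chebyshev: Pr(|S − 669·81| ≥ 3295) ≤ Var(S)/3295² = 133800/10857025 = 0.0123.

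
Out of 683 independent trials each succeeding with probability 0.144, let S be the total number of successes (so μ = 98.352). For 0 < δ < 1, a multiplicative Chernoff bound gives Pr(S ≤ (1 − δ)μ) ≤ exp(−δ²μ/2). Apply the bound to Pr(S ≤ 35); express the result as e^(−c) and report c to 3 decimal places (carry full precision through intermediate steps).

Write 35 = (1 − δ)μ, so δ = 1 − 35/98.352 = 0.6441354…
Then the exponent is δ²μ/2 = (μ − 35)²/(2μ) = 20.403631.

20.404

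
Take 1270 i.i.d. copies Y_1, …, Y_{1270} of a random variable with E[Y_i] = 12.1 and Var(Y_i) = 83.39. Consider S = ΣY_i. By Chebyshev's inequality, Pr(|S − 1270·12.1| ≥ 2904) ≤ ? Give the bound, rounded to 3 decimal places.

Var(S) = n·Var(Y_i) = 1270·83.39 = 105905.3.
Chebyshev: Pr(|S − 1270·12.1| ≥ 2904) ≤ Var(S)/2904² = 105905.3/8433216 = 0.0126.

0.013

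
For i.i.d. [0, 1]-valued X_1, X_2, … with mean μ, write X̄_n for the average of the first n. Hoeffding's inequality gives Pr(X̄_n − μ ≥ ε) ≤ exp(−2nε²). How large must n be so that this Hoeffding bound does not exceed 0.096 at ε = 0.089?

148

Require exp(−2nε²) ≤ 0.096, i.e. 2nε² ≥ ln(1/0.096) = 2.343407.
So n ≥ 2.343407 / (2·0.089²) = 147.924.
The smallest integer n is 148.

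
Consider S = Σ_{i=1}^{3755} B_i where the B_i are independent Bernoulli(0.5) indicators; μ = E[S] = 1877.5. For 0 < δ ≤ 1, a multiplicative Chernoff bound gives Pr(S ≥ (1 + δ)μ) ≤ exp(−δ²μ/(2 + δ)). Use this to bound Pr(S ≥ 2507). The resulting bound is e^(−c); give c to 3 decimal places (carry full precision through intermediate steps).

Write 2507 = (1 + δ)μ, so δ = 2507/1877.5 − 1 = 0.3352863…
Then the exponent is δ²μ/(2 + δ) = (2507 − μ)² / (μ·(2 + δ)) = 90.379804.

90.380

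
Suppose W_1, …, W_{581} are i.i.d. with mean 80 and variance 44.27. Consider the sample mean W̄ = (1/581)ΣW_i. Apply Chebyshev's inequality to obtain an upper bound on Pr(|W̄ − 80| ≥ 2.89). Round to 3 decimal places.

Var(W̄) = Var(W_i)/n = 44.27/581 = 0.076196.
Chebyshev: Pr(|W̄ − 80| ≥ 2.89) ≤ Var(W̄)/(2.89)² = 44.27/(581·2.89²) = 0.0091.

0.009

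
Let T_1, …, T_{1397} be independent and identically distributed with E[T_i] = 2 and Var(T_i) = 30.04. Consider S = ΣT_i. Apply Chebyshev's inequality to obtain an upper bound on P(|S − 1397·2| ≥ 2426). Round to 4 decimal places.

0.0071

Var(S) = n·Var(T_i) = 1397·30.04 = 41965.88.
Chebyshev: P(|S − 1397·2| ≥ 2426) ≤ Var(S)/2426² = 41965.88/5885476 = 0.0071.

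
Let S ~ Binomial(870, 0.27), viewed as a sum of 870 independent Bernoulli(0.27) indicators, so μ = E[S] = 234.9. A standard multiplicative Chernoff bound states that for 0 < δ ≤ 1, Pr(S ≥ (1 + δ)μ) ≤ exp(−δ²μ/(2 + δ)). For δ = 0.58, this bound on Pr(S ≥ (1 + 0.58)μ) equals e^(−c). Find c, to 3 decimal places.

30.628

c = δ²μ/(2 + δ) = 0.58²·234.9/(2 + 0.58) = 30.6280.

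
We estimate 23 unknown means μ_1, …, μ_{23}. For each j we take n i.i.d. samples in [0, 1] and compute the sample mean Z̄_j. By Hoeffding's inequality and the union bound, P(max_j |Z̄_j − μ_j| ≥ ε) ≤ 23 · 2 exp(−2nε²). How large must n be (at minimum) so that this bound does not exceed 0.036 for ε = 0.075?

636

Need 2·23·exp(−2nε²) ≤ 0.036, i.e. exp(−2nε²) ≤ 0.036/46.
So 2nε² ≥ ln(46/0.036) = 7.152878.
Hence n ≥ 7.152878/(2·0.075²) = 635.811.
The smallest integer n is 636.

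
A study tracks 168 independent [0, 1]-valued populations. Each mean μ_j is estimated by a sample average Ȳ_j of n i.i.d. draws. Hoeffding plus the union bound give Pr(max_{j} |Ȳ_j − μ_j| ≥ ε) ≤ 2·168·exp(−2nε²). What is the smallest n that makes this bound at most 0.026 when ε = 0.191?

130

Need 2·168·exp(−2nε²) ≤ 0.026, i.e. exp(−2nε²) ≤ 0.026/336.
So 2nε² ≥ ln(336/0.026) = 9.466770.
Hence n ≥ 9.466770/(2·0.191²) = 129.749.
The smallest integer n is 130.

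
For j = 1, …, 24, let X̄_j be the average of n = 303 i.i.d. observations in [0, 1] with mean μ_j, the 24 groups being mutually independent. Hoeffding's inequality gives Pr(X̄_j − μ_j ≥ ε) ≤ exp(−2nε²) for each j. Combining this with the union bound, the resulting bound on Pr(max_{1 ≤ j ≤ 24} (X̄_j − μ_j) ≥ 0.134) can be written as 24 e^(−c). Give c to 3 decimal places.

10.881

Union bound over the 24 events: Pr(max_{1 ≤ j ≤ 24} (X̄_j − μ_j) ≥ 0.134) ≤ 24·exp(−2nε²) = 24 exp(−2·303·0.134²).
So c = 2·303·0.134² = 10.8813.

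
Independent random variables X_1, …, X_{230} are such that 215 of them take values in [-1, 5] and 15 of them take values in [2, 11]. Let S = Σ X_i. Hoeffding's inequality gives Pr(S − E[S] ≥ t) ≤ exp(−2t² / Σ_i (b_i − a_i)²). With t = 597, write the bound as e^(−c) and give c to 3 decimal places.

Σ(b_i − a_i)² = 215·6² + 15·9² = 8955.
c = 2t² / 8955 = 2·597² / 8955 = 79.6000.

79.600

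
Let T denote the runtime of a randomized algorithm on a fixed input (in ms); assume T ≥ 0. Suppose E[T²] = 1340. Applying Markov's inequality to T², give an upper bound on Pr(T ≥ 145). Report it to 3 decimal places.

0.064

Since T ≥ 0, the event {T ≥ 145} is the same as {T² ≥ 21025}.
Markov's inequality applied to T² gives Pr(T² ≥ 21025) ≤ E[T²]/21025 = 1340/21025 = 0.0637.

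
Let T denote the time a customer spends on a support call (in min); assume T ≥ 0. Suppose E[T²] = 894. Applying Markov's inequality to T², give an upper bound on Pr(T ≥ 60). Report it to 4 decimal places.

Since T ≥ 0, the event {T ≥ 60} is the same as {T² ≥ 3600}.
Markov's inequality applied to T² gives Pr(T² ≥ 3600) ≤ E[T²]/3600 = 894/3600 = 0.2483.

0.2483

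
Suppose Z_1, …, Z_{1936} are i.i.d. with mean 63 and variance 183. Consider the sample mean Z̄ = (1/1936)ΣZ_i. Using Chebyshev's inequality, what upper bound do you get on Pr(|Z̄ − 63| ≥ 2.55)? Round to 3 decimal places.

Var(Z̄) = Var(Z_i)/n = 183/1936 = 0.094525.
Chebyshev: Pr(|Z̄ − 63| ≥ 2.55) ≤ Var(Z̄)/(2.55)² = 183/(1936·2.55²) = 0.0145.

0.015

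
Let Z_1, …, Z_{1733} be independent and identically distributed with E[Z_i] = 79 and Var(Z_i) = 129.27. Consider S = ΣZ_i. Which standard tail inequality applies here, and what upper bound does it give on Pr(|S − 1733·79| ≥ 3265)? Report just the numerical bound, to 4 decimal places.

With mean and variance of each term known, Chebyshev's inequality bounds the deviation of the sum (or sample mean).
Var(S) = n·Var(Z_i) = 1733·129.27 = 224024.91.
Chebyshev: Pr(|S − 1733·79| ≥ 3265) ≤ Var(S)/3265² = 224024.91/10660225 = 0.0210.

0.0210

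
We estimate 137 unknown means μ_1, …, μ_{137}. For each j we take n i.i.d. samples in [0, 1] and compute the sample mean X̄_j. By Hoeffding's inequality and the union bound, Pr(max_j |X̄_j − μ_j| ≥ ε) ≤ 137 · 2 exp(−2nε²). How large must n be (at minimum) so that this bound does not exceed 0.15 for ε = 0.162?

144

Need 2·137·exp(−2nε²) ≤ 0.15, i.e. exp(−2nε²) ≤ 0.15/274.
So 2nε² ≥ ln(274/0.15) = 7.510248.
Hence n ≥ 7.510248/(2·0.162²) = 143.085.
The smallest integer n is 144.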